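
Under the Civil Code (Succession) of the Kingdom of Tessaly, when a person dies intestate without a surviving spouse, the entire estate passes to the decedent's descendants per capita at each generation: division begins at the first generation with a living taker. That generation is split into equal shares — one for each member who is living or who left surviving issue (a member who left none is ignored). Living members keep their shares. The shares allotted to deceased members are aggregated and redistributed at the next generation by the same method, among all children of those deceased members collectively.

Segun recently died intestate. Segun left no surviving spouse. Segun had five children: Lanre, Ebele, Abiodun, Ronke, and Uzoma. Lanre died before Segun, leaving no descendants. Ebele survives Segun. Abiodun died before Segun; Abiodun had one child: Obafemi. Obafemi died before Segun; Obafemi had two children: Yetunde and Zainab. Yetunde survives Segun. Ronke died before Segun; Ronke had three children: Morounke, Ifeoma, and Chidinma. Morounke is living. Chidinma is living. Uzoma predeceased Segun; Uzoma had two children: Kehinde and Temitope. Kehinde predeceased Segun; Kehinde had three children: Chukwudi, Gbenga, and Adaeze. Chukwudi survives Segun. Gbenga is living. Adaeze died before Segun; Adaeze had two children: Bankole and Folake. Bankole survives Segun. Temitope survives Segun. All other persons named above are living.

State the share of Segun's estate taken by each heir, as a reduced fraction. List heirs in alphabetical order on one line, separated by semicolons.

There is no surviving spouse, so the entire estate passes to Segun's descendants per capita at each generation.
At generation 1 (Ebele, Abiodun, Ronke, Uzoma) there are 4 shares of (1)/4 = 1/4 each.
Living: Ebele — each takes 1/4.
Deceased: Abiodun, Ronke, and Uzoma. Their combined 3/4 is pooled and carried to generation 2.
At generation 2 (Obafemi, Morounke, Ifeoma, Chidinma, Kehinde, Temitope) there are 6 shares of (3/4)/6 = 1/8 each.
Living: Morounke, Ifeoma, Chidinma, and Temitope — each takes 1/8.
Deceased: Obafemi and Kehinde. Their combined 1/4 is pooled and carried to generation 3.
At generation 3 (Yetunde, Zainab, Chukwudi, Gbenga, Adaeze) there are 5 shares of (1/4)/5 = 1/20 each.
Living: Yetunde, Zainab, Chukwudi, and Gbenga — each takes 1/20.
Deceased: Adaeze. That 1/20 share is carried to generation 4.
At generation 4 (Bankole, Folake) there are 2 shares of (1/20)/2 = 1/40 each.
Living: Bankole and Folake — each takes 1/40.

Bankole 1/40; Chidinma 1/8; Chukwudi 1/20; Ebele 1/4; Folake 1/40; Gbenga 1/20; Ifeoma 1/8; Morounke 1/8; Temitope 1/8; Yetunde 1/20; Zainab 1/20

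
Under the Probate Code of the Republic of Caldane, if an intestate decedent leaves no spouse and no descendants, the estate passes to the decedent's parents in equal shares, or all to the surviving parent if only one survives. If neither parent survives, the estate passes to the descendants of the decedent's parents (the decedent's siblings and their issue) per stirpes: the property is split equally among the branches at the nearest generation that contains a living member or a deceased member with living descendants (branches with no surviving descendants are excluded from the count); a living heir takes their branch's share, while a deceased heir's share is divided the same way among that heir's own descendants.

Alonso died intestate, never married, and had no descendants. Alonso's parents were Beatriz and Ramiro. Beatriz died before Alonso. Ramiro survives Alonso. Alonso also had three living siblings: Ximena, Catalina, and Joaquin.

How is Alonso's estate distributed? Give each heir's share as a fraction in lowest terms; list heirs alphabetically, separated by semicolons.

Only one parent, Ramiro, survives, so Ramiro takes the entire estate. The siblings take nothing because a surviving parent has priority.

Ramiro 1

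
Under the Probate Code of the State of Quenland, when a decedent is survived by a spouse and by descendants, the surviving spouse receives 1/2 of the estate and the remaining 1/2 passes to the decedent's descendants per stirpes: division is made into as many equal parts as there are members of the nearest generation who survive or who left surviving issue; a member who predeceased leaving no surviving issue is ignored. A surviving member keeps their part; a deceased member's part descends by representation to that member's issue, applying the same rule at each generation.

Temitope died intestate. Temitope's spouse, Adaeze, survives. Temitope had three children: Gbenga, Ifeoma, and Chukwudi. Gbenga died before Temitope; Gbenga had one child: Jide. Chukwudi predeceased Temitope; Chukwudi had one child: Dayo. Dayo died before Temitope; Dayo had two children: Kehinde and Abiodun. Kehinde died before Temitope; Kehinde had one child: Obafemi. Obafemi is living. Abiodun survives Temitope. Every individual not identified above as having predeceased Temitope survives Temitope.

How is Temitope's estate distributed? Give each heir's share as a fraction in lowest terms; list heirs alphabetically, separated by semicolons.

Abiodun 1/12; Adaeze 1/2; Ifeoma 1/6; Jide 1/6; Obafemi 1/12

Adaeze, as surviving spouse, takes 1/2.
The remaining 1/2 passes to Temitope's descendants per stirpes.
The 1/2 is divided into 3 equal shares of 1/6 among Gbenga, Ifeoma, Chukwudi.
Gbenga predeceased; the 1/6 allotted to Gbenga's branch passes to Gbenga's issue by representation.
Jide is the sole taker at this level and receives the full 1/6.
Ifeoma is living and takes 1/6.
Chukwudi predeceased; the 1/6 allotted to Chukwudi's branch passes to Chukwudi's issue by representation.
Dayo's line is the sole branch at this level, so the full 1/6 passes to Dayo's issue by representation.
The 1/6 is divided into 2 equal shares of 1/12 among Kehinde, Abiodun.
Kehinde predeceased; the 1/12 allotted to Kehinde's branch passes to Kehinde's issue by representation.
Obafemi is the sole taker at this level and receives the full 1/12.
Abiodun is living and takes 1/12.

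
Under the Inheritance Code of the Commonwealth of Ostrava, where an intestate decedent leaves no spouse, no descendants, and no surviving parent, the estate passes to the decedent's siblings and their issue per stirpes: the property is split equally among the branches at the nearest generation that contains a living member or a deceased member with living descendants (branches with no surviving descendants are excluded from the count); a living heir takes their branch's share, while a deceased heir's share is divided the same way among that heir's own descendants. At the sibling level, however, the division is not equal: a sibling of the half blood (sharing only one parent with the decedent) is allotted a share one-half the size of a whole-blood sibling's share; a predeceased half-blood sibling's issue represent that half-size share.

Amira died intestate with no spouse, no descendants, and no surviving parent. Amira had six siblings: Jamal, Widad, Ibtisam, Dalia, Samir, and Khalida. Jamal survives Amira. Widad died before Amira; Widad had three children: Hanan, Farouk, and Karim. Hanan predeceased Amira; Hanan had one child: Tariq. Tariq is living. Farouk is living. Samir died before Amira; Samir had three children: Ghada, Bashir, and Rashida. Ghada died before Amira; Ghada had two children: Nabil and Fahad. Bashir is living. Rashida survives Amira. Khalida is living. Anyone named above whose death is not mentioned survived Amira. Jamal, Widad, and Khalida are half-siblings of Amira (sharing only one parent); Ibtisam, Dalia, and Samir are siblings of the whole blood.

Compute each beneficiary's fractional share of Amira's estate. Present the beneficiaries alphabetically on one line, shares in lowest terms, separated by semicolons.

Bashir 2/27; Dalia 2/9; Fahad 1/27; Farouk 1/27; Ibtisam 2/9; Jamal 1/9; Karim 1/27; Khalida 1/9; Nabil 1/27; Rashida 2/27; Tariq 1/27

No spouse, descendants, or parent survives, so the estate passes to Amira's siblings per stirpes.
Half-blood siblings count for one-half the weight of whole-blood siblings at the initial division.
Dividing 1 in proportion to weights (total weight 9/2): Jamal (weight 1/2) → 1/9; Widad (weight 1/2) → 1/9; Ibtisam (weight 1) → 2/9; Dalia (weight 1) → 2/9; Samir (weight 1) → 2/9; Khalida (weight 1/2) → 1/9.
Jamal is living and takes 1/9.
Widad predeceased; the 1/9 allotted to Widad's branch passes to Widad's issue by representation.
The 1/9 is divided into 3 equal shares of 1/27 among Hanan, Farouk, Karim.
Hanan predeceased; the 1/27 allotted to Hanan's branch passes to Hanan's issue by representation.
Tariq is the sole taker at this level and receives the full 1/27.
Farouk is living and takes 1/27.
Karim is living and takes 1/27.
Ibtisam is living and takes 2/9.
Dalia is living and takes 2/9.
Samir predeceased; the 2/9 allotted to Samir's branch passes to Samir's issue by representation.
The 2/9 is divided into 3 equal shares of 2/27 among Ghada, Bashir, Rashida.
Ghada predeceased; the 2/27 allotted to Ghada's branch passes to Ghada's issue by representation.
The 2/27 is divided into 2 equal shares of 1/27 among Nabil, Fahad.
Nabil is living and takes 1/27.
Fahad is living and takes 1/27.
Bashir is living and takes 2/27.
Rashida is living and takes 2/27.
Khalida is living and takes 1/9.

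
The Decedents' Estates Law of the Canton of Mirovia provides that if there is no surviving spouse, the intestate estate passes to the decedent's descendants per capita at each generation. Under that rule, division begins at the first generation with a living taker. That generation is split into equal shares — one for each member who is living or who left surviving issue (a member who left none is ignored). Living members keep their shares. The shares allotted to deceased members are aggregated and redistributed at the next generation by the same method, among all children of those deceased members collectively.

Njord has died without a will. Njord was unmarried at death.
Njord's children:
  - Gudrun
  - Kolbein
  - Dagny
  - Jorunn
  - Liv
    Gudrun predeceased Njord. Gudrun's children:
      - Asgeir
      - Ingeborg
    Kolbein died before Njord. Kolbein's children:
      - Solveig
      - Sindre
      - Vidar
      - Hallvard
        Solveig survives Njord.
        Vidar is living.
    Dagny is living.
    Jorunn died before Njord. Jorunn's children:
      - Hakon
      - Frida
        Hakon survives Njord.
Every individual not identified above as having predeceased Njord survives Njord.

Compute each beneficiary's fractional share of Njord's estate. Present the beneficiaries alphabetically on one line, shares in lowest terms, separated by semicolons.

Asgeir 3/40; Dagny 1/5; Frida 3/40; Hakon 3/40; Hallvard 3/40; Ingeborg 3/40; Liv 1/5; Sindre 3/40; Solveig 3/40; Vidar 3/40

There is no surviving spouse, so the entire estate passes to Njord's descendants per capita at each generation.
At generation 1 (Gudrun, Kolbein, Dagny, Jorunn, Liv) there are 5 shares of (1)/5 = 1/5 each.
Living: Dagny and Liv — each takes 1/5.
Deceased: Gudrun, Kolbein, and Jorunn. Their combined 3/5 is pooled and carried to generation 2.
At generation 2 (Asgeir, Ingeborg, Solveig, Sindre, Vidar, Hallvard, Hakon, Frida) there are 8 shares of (3/5)/8 = 3/40 each.
Living: Asgeir, Ingeborg, Solveig, Sindre, Vidar, Hallvard, Hakon, and Frida — each takes 3/40.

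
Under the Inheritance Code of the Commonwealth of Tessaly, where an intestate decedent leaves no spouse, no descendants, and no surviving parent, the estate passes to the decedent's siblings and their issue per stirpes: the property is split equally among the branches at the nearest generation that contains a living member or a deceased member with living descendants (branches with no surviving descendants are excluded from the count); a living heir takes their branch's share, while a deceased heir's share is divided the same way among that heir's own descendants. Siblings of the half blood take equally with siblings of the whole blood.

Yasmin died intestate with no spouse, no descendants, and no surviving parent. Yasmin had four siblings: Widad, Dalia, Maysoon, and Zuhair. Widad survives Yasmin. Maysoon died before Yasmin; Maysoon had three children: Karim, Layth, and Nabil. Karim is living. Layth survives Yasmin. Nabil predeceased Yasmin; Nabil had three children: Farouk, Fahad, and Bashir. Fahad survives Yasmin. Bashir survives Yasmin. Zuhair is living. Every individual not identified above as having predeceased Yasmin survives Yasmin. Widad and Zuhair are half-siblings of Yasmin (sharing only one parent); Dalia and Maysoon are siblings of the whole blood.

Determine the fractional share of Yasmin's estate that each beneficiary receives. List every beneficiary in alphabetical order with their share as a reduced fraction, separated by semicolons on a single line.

No spouse, descendants, or parent survives, so the estate passes to Yasmin's siblings per stirpes.
Half-blood and whole-blood siblings take equally under the stated rule.
The estate is divided into 4 equal shares of 1/4 among Widad, Dalia, Maysoon, Zuhair.
Widad is living and takes 1/4.
Dalia is living and takes 1/4.
Maysoon predeceased; the 1/4 allotted to Maysoon's branch passes to Maysoon's issue by representation.
The 1/4 is divided into 3 equal shares of 1/12 among Karim, Layth, Nabil.
Karim is living and takes 1/12.
Layth is living and takes 1/12.
Nabil predeceased; the 1/12 allotted to Nabil's branch passes to Nabil's issue by representation.
The 1/12 is divided into 3 equal shares of 1/36 among Farouk, Fahad, Bashir.
Farouk is living and takes 1/36.
Fahad is living and takes 1/36.
Bashir is living and takes 1/36.
Zuhair is living and takes 1/4.

Bashir 1/36; Dalia 1/4; Fahad 1/36; Farouk 1/36; Karim 1/12; Layth 1/12; Widad 1/4; Zuhair 1/4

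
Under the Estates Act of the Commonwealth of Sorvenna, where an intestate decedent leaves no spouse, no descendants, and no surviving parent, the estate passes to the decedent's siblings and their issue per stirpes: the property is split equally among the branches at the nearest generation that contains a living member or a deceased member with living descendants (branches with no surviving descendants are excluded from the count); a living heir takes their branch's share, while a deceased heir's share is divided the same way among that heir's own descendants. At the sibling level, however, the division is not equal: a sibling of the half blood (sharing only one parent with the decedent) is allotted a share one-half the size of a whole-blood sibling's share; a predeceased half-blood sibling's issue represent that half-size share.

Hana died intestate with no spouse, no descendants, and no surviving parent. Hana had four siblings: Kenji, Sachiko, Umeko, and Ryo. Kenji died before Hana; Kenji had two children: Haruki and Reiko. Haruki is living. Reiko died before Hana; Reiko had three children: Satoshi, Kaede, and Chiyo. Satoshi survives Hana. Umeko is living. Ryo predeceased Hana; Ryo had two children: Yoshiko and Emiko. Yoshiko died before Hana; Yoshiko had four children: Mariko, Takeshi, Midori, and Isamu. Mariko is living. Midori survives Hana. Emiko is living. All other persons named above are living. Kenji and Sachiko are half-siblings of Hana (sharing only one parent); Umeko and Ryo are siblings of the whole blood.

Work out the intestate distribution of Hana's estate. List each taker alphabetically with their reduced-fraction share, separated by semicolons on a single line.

No spouse, descendants, or parent survives, so the estate passes to Hana's siblings per stirpes.
Half-blood siblings count for one-half the weight of whole-blood siblings at the initial division.
Dividing 1 in proportion to weights (total weight 3): Kenji (weight 1/2) → 1/6; Sachiko (weight 1/2) → 1/6; Umeko (weight 1) → 1/3; Ryo (weight 1) → 1/3.
Kenji predeceased; the 1/6 allotted to Kenji's branch passes to Kenji's issue by representation.
The 1/6 is divided into 2 equal shares of 1/12 among Haruki, Reiko.
Haruki is living and takes 1/12.
Reiko predeceased; the 1/12 allotted to Reiko's branch passes to Reiko's issue by representation.
The 1/12 is divided into 3 equal shares of 1/36 among Satoshi, Kaede, Chiyo.
Satoshi is living and takes 1/36.
Kaede is living and takes 1/36.
Chiyo is living and takes 1/36.
Sachiko is living and takes 1/6.
Umeko is living and takes 1/3.
Ryo predeceased; the 1/3 allotted to Ryo's branch passes to Ryo's issue by representation.
The 1/3 is divided into 2 equal shares of 1/6 among Yoshiko, Emiko.
Yoshiko predeceased; the 1/6 allotted to Yoshiko's branch passes to Yoshiko's issue by representation.
The 1/6 is divided into 4 equal shares of 1/24 among Mariko, Takeshi, Midori, Isamu.
Mariko is living and takes 1/24.
Takeshi is living and takes 1/24.
Midori is living and takes 1/24.
Isamu is living and takes 1/24.
Emiko is living and takes 1/6.

Chiyo 1/36; Emiko 1/6; Haruki 1/12; Isamu 1/24; Kaede 1/36; Mariko 1/24; Midori 1/24; Sachiko 1/6; Satoshi 1/36; Takeshi 1/24; Umeko 1/3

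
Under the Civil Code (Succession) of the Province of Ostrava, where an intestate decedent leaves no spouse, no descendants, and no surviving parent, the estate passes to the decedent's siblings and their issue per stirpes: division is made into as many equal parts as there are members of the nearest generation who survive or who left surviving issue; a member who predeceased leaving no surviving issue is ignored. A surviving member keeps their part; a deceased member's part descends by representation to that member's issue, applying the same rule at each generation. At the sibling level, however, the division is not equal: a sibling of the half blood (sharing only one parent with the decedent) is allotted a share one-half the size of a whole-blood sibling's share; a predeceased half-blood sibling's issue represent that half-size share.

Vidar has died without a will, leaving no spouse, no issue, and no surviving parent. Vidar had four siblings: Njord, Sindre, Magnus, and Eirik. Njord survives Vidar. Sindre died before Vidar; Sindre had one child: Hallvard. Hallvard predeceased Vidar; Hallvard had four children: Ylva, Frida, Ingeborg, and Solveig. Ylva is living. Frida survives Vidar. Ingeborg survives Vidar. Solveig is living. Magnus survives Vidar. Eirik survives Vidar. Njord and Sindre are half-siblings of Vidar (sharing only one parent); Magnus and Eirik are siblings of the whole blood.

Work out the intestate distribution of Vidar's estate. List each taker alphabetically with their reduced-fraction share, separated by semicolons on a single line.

No spouse, descendants, or parent survives, so the estate passes to Vidar's siblings per stirpes.
Half-blood siblings count for one-half the weight of whole-blood siblings at the initial division.
Dividing 1 in proportion to weights (total weight 3): Njord (weight 1/2) → 1/6; Sindre (weight 1/2) → 1/6; Magnus (weight 1) → 1/3; Eirik (weight 1) → 1/3.
Njord is living and takes 1/6.
Sindre predeceased; the 1/6 allotted to Sindre's branch passes to Sindre's issue by representation.
Hallvard's line is the sole branch at this level, so the full 1/6 passes to Hallvard's issue by representation.
The 1/6 is divided into 4 equal shares of 1/24 among Ylva, Frida, Ingeborg, Solveig.
Ylva is living and takes 1/24.
Frida is living and takes 1/24.
Ingeborg is living and takes 1/24.
Solveig is living and takes 1/24.
Magnus is living and takes 1/3.
Eirik is living and takes 1/3.

Eirik 1/3; Frida 1/24; Ingeborg 1/24; Magnus 1/3; Njord 1/6; Solveig 1/24; Ylva 1/24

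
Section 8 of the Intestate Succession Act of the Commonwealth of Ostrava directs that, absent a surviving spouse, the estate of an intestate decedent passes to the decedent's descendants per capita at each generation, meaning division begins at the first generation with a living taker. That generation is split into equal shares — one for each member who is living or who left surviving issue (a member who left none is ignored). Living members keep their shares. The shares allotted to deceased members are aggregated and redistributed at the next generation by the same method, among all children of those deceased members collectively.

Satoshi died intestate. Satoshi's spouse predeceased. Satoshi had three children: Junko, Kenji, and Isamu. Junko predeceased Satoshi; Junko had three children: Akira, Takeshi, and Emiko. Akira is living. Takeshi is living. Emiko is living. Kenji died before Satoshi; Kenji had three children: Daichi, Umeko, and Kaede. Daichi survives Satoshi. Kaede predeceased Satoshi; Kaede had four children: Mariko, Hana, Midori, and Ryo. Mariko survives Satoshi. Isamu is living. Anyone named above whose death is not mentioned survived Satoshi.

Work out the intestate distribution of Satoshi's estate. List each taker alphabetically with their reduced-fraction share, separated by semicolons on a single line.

There is no surviving spouse, so the entire estate passes to Satoshi's descendants per capita at each generation.
At generation 1 (Junko, Kenji, Isamu) there are 3 shares of (1)/3 = 1/3 each.
Living: Isamu — each takes 1/3.
Deceased: Junko and Kenji. Their combined 2/3 is pooled and carried to generation 2.
At generation 2 (Akira, Takeshi, Emiko, Daichi, Umeko, Kaede) there are 6 shares of (2/3)/6 = 1/9 each.
Living: Akira, Takeshi, Emiko, Daichi, and Umeko — each takes 1/9.
Deceased: Kaede. That 1/9 share is carried to generation 3.
At generation 3 (Mariko, Hana, Midori, Ryo) there are 4 shares of (1/9)/4 = 1/36 each.
Living: Mariko, Hana, Midori, and Ryo — each takes 1/36.

Akira 1/9; Daichi 1/9; Emiko 1/9; Hana 1/36; Isamu 1/3; Mariko 1/36; Midori 1/36; Ryo 1/36; Takeshi 1/9; Umeko 1/9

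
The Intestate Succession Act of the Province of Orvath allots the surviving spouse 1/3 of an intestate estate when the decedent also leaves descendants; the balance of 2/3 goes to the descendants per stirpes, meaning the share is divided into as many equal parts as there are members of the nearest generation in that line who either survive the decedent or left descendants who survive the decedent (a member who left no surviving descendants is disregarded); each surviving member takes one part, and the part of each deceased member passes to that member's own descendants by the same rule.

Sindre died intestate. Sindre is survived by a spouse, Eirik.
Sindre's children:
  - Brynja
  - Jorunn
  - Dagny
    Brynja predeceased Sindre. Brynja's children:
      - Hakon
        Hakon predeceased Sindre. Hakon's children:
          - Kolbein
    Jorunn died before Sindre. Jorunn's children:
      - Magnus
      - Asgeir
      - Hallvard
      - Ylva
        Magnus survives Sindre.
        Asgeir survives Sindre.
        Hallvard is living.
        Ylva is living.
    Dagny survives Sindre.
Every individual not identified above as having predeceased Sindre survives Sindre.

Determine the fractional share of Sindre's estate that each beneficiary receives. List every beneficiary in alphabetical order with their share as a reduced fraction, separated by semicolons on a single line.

Asgeir 1/18; Dagny 2/9; Eirik 1/3; Hallvard 1/18; Kolbein 2/9; Magnus 1/18; Ylva 1/18

Eirik, as surviving spouse, takes 1/3.
The remaining 2/3 passes to Sindre's descendants per stirpes.
The 2/3 is divided into 3 equal shares of 2/9 among Brynja, Jorunn, Dagny.
Brynja predeceased; the 2/9 allotted to Brynja's branch passes to Brynja's issue by representation.
Hakon's line is the sole branch at this level, so the full 2/9 passes to Hakon's issue by representation.
Kolbein is the sole taker at this level and receives the full 2/9.
Jorunn predeceased; the 2/9 allotted to Jorunn's branch passes to Jorunn's issue by representation.
The 2/9 is divided into 4 equal shares of 1/18 among Magnus, Asgeir, Hallvard, Ylva.
Magnus is living and takes 1/18.
Asgeir is living and takes 1/18.
Hallvard is living and takes 1/18.
Ylva is living and takes 1/18.
Dagny is living and takes 2/9.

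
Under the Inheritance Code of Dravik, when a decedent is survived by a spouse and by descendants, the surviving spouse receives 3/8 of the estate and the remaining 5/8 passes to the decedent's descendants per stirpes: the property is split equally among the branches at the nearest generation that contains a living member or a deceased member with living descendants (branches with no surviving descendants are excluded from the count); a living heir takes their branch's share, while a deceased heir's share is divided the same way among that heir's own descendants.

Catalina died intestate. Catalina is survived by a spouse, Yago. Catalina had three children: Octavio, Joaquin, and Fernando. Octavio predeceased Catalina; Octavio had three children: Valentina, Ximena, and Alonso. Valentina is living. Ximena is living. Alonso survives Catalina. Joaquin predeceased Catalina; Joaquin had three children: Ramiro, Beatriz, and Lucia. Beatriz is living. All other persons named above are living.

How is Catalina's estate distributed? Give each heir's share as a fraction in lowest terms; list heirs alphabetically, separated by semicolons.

Alonso 5/72; Beatriz 5/72; Fernando 5/24; Lucia 5/72; Ramiro 5/72; Valentina 5/72; Ximena 5/72; Yago 3/8

Yago, as surviving spouse, takes 3/8.
The remaining 5/8 passes to Catalina's descendants per stirpes.
The 5/8 is divided into 3 equal shares of 5/24 among Octavio, Joaquin, Fernando.
Octavio predeceased; the 5/24 allotted to Octavio's branch passes to Octavio's issue by representation.
The 5/24 is divided into 3 equal shares of 5/72 among Valentina, Ximena, Alonso.
Valentina is living and takes 5/72.
Ximena is living and takes 5/72.
Alonso is living and takes 5/72.
Joaquin predeceased; the 5/24 allotted to Joaquin's branch passes to Joaquin's issue by representation.
The 5/24 is divided into 3 equal shares of 5/72 among Ramiro, Beatriz, Lucia.
Ramiro is living and takes 5/72.
Beatriz is living and takes 5/72.
Lucia is living and takes 5/72.
Fernando is living and takes 5/24.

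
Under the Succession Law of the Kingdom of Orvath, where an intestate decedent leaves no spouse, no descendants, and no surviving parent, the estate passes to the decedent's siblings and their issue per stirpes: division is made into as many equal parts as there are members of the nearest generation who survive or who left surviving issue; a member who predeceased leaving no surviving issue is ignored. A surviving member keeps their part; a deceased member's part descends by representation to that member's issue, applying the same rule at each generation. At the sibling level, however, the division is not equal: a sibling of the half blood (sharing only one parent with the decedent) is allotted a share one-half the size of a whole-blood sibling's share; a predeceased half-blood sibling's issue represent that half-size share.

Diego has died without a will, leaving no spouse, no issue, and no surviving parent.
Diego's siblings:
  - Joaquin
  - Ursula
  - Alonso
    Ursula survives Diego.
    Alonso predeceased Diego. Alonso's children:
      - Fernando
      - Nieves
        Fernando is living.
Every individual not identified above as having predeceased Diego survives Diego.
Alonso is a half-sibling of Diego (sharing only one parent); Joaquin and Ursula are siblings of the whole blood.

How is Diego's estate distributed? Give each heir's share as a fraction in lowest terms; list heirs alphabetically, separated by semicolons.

No spouse, descendants, or parent survives, so the estate passes to Diego's siblings per stirpes.
Half-blood siblings count for one-half the weight of whole-blood siblings at the initial division.
Dividing 1 in proportion to weights (total weight 5/2): Joaquin (weight 1) → 2/5; Ursula (weight 1) → 2/5; Alonso (weight 1/2) → 1/5.
Joaquin is living and takes 2/5.
Ursula is living and takes 2/5.
Alonso predeceased; the 1/5 allotted to Alonso's branch passes to Alonso's issue by representation.
The 1/5 is divided into 2 equal shares of 1/10 among Fernando, Nieves.
Fernando is living and takes 1/10.
Nieves is living and takes 1/10.

Fernando 1/10; Joaquin 2/5; Nieves 1/10; Ursula 2/5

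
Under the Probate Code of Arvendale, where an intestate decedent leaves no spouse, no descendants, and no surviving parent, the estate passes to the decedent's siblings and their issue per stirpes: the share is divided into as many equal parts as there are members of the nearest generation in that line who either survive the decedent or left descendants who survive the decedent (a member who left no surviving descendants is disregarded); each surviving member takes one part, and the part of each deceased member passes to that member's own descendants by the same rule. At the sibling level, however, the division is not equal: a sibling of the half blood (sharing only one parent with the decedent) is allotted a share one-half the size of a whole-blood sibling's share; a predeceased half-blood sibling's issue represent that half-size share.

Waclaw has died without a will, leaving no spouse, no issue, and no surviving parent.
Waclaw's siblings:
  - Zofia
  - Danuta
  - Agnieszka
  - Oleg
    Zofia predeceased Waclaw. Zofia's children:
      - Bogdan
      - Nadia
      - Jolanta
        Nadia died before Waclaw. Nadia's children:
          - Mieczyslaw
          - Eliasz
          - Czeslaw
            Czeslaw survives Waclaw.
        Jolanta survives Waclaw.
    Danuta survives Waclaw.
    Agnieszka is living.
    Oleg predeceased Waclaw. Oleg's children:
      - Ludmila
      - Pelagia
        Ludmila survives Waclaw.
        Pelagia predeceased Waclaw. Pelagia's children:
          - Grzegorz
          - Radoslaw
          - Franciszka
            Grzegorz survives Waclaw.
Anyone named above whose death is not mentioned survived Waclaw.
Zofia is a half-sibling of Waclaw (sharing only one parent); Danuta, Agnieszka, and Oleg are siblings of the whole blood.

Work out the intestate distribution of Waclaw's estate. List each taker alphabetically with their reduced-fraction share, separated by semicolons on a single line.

Agnieszka 2/7; Bogdan 1/21; Czeslaw 1/63; Danuta 2/7; Eliasz 1/63; Franciszka 1/21; Grzegorz 1/21; Jolanta 1/21; Ludmila 1/7; Mieczyslaw 1/63; Radoslaw 1/21

No spouse, descendants, or parent survives, so the estate passes to Waclaw's siblings per stirpes.
Half-blood siblings count for one-half the weight of whole-blood siblings at the initial division.
Dividing 1 in proportion to weights (total weight 7/2): Zofia (weight 1/2) → 1/7; Danuta (weight 1) → 2/7; Agnieszka (weight 1) → 2/7; Oleg (weight 1) → 2/7.
Zofia predeceased; the 1/7 allotted to Zofia's branch passes to Zofia's issue by representation.
The 1/7 is divided into 3 equal shares of 1/21 among Bogdan, Nadia, Jolanta.
Bogdan is living and takes 1/21.
Nadia predeceased; the 1/21 allotted to Nadia's branch passes to Nadia's issue by representation.
The 1/21 is divided into 3 equal shares of 1/63 among Mieczyslaw, Eliasz, Czeslaw.
Mieczyslaw is living and takes 1/63.
Eliasz is living and takes 1/63.
Czeslaw is living and takes 1/63.
Jolanta is living and takes 1/21.
Danuta is living and takes 2/7.
Agnieszka is living and takes 2/7.
Oleg predeceased; the 2/7 allotted to Oleg's branch passes to Oleg's issue by representation.
The 2/7 is divided into 2 equal shares of 1/7 among Ludmila, Pelagia.
Ludmila is living and takes 1/7.
Pelagia predeceased; the 1/7 allotted to Pelagia's branch passes to Pelagia's issue by representation.
The 1/7 is divided into 3 equal shares of 1/21 among Grzegorz, Radoslaw, Franciszka.
Grzegorz is living and takes 1/21.
Radoslaw is living and takes 1/21.
Franciszka is living and takes 1/21.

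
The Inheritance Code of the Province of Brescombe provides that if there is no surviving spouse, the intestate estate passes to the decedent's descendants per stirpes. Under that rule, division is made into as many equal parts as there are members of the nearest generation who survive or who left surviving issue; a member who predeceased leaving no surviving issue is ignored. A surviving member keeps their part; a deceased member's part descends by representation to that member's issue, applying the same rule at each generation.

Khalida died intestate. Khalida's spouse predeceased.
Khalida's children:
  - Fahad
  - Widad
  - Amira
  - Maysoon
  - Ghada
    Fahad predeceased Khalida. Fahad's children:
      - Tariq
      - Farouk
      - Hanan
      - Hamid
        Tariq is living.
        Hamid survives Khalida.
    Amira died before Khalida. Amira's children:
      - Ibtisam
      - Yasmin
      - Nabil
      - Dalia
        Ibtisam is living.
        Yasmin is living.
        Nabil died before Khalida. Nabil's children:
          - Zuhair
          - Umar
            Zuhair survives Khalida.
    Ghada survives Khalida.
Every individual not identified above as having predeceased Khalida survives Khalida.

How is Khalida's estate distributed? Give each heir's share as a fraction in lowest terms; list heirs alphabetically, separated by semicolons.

Dalia 1/20; Farouk 1/20; Ghada 1/5; Hamid 1/20; Hanan 1/20; Ibtisam 1/20; Maysoon 1/5; Tariq 1/20; Umar 1/40; Widad 1/5; Yasmin 1/20; Zuhair 1/40

There is no surviving spouse, so the entire estate passes to Khalida's descendants per stirpes.
The estate is divided into 5 equal shares of 1/5 among Fahad, Widad, Amira, Maysoon, Ghada.
Fahad predeceased; the 1/5 allotted to Fahad's branch passes to Fahad's issue by representation.
The 1/5 is divided into 4 equal shares of 1/20 among Tariq, Farouk, Hanan, Hamid.
Tariq is living and takes 1/20.
Farouk is living and takes 1/20.
Hanan is living and takes 1/20.
Hamid is living and takes 1/20.
Widad is living and takes 1/5.
Amira predeceased; the 1/5 allotted to Amira's branch passes to Amira's issue by representation.
The 1/5 is divided into 4 equal shares of 1/20 among Ibtisam, Yasmin, Nabil, Dalia.
Ibtisam is living and takes 1/20.
Yasmin is living and takes 1/20.
Nabil predeceased; the 1/20 allotted to Nabil's branch passes to Nabil's issue by representation.
The 1/20 is divided into 2 equal shares of 1/40 among Zuhair, Umar.
Zuhair is living and takes 1/40.
Umar is living and takes 1/40.
Dalia is living and takes 1/20.
Maysoon is living and takes 1/5.
Ghada is living and takes 1/5.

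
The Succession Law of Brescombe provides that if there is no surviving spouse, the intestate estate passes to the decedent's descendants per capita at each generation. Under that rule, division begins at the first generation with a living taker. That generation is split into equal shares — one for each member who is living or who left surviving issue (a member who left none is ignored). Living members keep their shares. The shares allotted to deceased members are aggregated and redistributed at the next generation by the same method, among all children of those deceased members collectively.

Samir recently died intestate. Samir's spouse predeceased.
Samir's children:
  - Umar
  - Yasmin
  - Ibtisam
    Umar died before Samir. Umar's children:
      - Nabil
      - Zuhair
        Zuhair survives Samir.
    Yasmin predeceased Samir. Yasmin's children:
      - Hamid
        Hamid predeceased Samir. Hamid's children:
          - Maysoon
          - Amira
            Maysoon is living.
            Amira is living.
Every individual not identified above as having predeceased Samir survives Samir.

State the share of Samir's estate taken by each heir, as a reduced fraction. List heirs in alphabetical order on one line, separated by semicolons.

Amira 1/9; Ibtisam 1/3; Maysoon 1/9; Nabil 2/9; Zuhair 2/9

There is no surviving spouse, so the entire estate passes to Samir's descendants per capita at each generation.
At generation 1 (Umar, Yasmin, Ibtisam) there are 3 shares of (1)/3 = 1/3 each.
Living: Ibtisam — each takes 1/3.
Deceased: Umar and Yasmin. Their combined 2/3 is pooled and carried to generation 2.
At generation 2 (Nabil, Zuhair, Hamid) there are 3 shares of (2/3)/3 = 2/9 each.
Living: Nabil and Zuhair — each takes 2/9.
Deceased: Hamid. That 2/9 share is carried to generation 3.
At generation 3 (Maysoon, Amira) there are 2 shares of (2/9)/2 = 1/9 each.
Living: Maysoon and Amira — each takes 1/9.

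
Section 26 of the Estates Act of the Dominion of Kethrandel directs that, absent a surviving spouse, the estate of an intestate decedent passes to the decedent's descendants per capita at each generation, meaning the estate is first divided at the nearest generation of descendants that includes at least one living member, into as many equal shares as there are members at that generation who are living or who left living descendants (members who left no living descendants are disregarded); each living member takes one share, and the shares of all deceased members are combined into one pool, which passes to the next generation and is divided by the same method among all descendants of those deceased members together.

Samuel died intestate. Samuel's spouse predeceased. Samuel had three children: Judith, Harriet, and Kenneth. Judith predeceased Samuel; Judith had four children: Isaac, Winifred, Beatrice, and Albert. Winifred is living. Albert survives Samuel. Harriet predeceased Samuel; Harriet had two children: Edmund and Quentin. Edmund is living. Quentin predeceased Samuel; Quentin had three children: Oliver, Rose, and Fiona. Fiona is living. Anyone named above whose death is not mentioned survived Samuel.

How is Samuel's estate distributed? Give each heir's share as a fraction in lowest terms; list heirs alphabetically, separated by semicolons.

There is no surviving spouse, so the entire estate passes to Samuel's descendants per capita at each generation.
At generation 1 (Judith, Harriet, Kenneth) there are 3 shares of (1)/3 = 1/3 each.
Living: Kenneth — each takes 1/3.
Deceased: Judith and Harriet. Their combined 2/3 is pooled and carried to generation 2.
At generation 2 (Isaac, Winifred, Beatrice, Albert, Edmund, Quentin) there are 6 shares of (2/3)/6 = 1/9 each.
Living: Isaac, Winifred, Beatrice, Albert, and Edmund — each takes 1/9.
Deceased: Quentin. That 1/9 share is carried to generation 3.
At generation 3 (Oliver, Rose, Fiona) there are 3 shares of (1/9)/3 = 1/27 each.
Living: Oliver, Rose, and Fiona — each takes 1/27.

Albert 1/9; Beatrice 1/9; Edmund 1/9; Fiona 1/27; Isaac 1/9; Kenneth 1/3; Oliver 1/27; Rose 1/27; Winifred 1/9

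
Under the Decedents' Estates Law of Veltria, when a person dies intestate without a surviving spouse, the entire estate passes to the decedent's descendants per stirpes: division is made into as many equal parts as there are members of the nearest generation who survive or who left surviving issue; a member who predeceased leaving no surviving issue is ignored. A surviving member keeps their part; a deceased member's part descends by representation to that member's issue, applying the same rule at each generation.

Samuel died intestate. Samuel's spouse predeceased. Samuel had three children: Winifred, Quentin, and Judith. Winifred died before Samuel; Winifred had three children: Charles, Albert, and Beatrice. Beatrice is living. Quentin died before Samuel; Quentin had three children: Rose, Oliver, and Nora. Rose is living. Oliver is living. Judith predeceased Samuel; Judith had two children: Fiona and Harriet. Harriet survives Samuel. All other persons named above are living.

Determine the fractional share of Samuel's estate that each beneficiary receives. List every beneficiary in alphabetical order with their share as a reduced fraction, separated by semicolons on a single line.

Albert 1/9; Beatrice 1/9; Charles 1/9; Fiona 1/6; Harriet 1/6; Nora 1/9; Oliver 1/9; Rose 1/9

There is no surviving spouse, so the entire estate passes to Samuel's descendants per stirpes.
The estate is divided into 3 equal shares of 1/3 among Winifred, Quentin, Judith.
Winifred predeceased; the 1/3 allotted to Winifred's branch passes to Winifred's issue by representation.
The 1/3 is divided into 3 equal shares of 1/9 among Charles, Albert, Beatrice.
Charles is living and takes 1/9.
Albert is living and takes 1/9.
Beatrice is living and takes 1/9.
Quentin predeceased; the 1/3 allotted to Quentin's branch passes to Quentin's issue by representation.
The 1/3 is divided into 3 equal shares of 1/9 among Rose, Oliver, Nora.
Rose is living and takes 1/9.
Oliver is living and takes 1/9.
Nora is living and takes 1/9.
Judith predeceased; the 1/3 allotted to Judith's branch passes to Judith's issue by representation.
The 1/3 is divided into 2 equal shares of 1/6 among Fiona, Harriet.
Fiona is living and takes 1/6.
Harriet is living and takes 1/6.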